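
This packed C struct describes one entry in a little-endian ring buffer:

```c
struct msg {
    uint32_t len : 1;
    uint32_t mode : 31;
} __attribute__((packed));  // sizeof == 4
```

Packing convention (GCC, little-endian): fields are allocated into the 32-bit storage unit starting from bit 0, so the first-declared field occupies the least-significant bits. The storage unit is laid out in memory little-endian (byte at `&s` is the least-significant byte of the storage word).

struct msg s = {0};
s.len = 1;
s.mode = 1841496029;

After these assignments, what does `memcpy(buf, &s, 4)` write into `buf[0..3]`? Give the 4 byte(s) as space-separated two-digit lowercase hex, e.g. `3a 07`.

len:1 = 1 → 0x1 << 0 → word 0x00000001
mode:31 = 1841496029 → 0x6dc2ffdd << 1 → word 0xdb85ffbb
word = 0xdb85ffbb → little-endian bytes:
  [0]=0xbb  [1]=0xff  [2]=0x85  [3]=0xdb

bb ff 85 db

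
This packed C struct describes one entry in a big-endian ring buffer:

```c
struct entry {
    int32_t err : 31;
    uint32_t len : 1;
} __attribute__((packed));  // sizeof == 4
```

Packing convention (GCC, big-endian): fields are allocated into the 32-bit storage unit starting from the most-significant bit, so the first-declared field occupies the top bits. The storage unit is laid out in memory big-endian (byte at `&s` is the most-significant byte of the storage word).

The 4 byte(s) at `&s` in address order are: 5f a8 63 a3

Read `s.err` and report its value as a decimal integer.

[0]=0x5f [1]=0xa8 [2]=0x63 [3]=0xa3 (big-endian) → word 0x5fa863a3
err [1+:31] = (word>>1) & 0x7fffffff = 802435537  ←
len [0+:1] = (word>>0) & 0x1 = 1
err signed 31b, MSB=0: value = 802435537

802435537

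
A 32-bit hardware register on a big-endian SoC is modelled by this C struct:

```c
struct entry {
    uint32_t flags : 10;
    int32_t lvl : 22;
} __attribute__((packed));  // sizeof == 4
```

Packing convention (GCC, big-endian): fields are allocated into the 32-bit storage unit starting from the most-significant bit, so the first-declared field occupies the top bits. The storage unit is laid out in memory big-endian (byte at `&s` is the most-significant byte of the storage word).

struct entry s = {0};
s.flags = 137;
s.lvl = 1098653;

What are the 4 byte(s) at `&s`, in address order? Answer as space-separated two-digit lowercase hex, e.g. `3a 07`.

flags (10b) val=137 bits=0x89 at bit 22: 0x22400000
lvl (22b) val=1098653 bits=0x10c39d at bit 0: 0x2250c39d
word = 0x2250c39d → big-endian bytes:
  [0]=0x22  [1]=0x50  [2]=0xc3  [3]=0x9d

22 50 c3 9d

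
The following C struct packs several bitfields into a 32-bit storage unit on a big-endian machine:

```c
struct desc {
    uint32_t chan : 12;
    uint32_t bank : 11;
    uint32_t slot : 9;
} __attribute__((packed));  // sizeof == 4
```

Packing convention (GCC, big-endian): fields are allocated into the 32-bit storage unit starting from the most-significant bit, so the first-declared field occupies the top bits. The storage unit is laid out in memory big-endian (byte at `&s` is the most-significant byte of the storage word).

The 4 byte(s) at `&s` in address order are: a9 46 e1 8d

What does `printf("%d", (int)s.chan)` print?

[0]=0xa9 [1]=0x46 [2]=0xe1 [3]=0x8d (big-endian) → word 0xa946e18d
chan [20+:12] = (word>>20) & 0xfff = 2708  ←
bank [9+:11] = (word>>9) & 0x7ff = 880
slot [0+:9] = (word>>0) & 0x1ff = 397

2708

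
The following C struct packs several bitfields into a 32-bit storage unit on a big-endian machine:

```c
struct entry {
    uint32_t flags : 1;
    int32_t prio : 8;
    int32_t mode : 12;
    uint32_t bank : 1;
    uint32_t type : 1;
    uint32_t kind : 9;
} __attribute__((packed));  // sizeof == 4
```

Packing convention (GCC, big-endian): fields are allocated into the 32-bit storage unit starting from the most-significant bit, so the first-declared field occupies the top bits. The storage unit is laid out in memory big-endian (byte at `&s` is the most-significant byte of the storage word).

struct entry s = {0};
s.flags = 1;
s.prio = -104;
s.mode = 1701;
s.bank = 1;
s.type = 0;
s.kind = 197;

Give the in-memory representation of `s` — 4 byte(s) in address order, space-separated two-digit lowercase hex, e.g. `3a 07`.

[31+:1] flags=1 & 0x1 = 0x1; word=0x80000000
[23+:8] prio=-104 & 0xff = 0x98; word=0xcc000000
[11+:12] mode=1701 & 0xfff = 0x6a5; word=0xcc352800
[10+:1] bank=1 & 0x1 = 0x1; word=0xcc352c00
[9+:1] type=0 & 0x1 = 0x0; word=0xcc352c00
[0+:9] kind=197 & 0x1ff = 0xc5; word=0xcc352cc5
word = 0xcc352cc5 → big-endian bytes:
  [0]=0xcc  [1]=0x35  [2]=0x2c  [3]=0xc5

cc 35 2c c5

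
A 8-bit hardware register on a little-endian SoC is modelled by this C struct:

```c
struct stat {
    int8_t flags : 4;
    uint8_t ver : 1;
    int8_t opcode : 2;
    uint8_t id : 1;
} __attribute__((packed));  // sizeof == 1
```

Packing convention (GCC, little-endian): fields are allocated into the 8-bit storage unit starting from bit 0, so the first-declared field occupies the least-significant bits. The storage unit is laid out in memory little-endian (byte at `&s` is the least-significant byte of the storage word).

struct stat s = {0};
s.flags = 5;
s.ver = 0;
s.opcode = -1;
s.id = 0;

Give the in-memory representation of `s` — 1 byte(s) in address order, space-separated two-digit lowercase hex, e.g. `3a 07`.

[0+:4] flags=5 & 0xf = 0x5; word=0x05
[4+:1] ver=0 & 0x1 = 0x0; word=0x05
[5+:2] opcode=-1 & 0x3 = 0x3; word=0x65
[7+:1] id=0 & 0x1 = 0x0; word=0x65
word = 0x65 → little-endian bytes:
  [0]=0x65

65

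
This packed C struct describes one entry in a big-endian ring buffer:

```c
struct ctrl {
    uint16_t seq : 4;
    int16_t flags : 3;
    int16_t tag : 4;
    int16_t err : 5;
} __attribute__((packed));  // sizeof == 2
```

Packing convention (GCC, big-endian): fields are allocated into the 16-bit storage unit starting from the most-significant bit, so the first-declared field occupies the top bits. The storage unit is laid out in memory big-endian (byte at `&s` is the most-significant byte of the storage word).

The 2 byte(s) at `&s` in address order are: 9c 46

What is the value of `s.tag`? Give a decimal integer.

2

[0]=0x9c [1]=0x46 (big-endian) → word 0x9c46
seq:4 @ bit 12 → (0x9c46>>12)&0xf = 0x9
flags:3 @ bit 9 → (0x9c46>>9)&0x7 = 0x6
tag:4 @ bit 5 → (0x9c46>>5)&0xf = 0x2  ←
err:5 @ bit 0 → (0x9c46>>0)&0x1f = 0x6
tag signed 4b, MSB=0: value = 2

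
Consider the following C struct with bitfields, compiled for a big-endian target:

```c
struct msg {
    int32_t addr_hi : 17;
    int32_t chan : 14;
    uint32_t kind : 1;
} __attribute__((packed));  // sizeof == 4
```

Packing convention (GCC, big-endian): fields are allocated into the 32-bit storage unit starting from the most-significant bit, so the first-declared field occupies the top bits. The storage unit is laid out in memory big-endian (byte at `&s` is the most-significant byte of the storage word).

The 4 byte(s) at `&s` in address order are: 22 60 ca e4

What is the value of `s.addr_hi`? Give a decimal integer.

[0]=0x22 [1]=0x60 [2]=0xca [3]=0xe4 (big-endian) → word 0x2260cae4
addr_hi [15+:17] = (word>>15) & 0x1ffff = 17601  ←
chan [1+:14] = (word>>1) & 0x3fff = 9586
kind [0+:1] = (word>>0) & 0x1 = 0
addr_hi signed 17b, MSB=0: value = 17601

17601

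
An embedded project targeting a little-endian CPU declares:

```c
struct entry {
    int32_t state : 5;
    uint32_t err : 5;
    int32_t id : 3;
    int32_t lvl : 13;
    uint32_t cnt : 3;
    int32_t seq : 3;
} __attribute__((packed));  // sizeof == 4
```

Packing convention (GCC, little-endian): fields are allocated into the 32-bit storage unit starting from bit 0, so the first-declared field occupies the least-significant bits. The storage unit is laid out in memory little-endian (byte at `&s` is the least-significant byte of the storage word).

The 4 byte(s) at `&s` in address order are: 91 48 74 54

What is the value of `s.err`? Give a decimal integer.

4

[0]=0x91 [1]=0x48 [2]=0x74 [3]=0x54 (little-endian) → word 0x54744891
state [0+:5] = (word>>0) & 0x1f = 17
err [5+:5] = (word>>5) & 0x1f = 4  ←
id [10+:3] = (word>>10) & 0x7 = 2
lvl [13+:13] = (word>>13) & 0x1fff = 930
cnt [26+:3] = (word>>26) & 0x7 = 5
seq [29+:3] = (word>>29) & 0x7 = 2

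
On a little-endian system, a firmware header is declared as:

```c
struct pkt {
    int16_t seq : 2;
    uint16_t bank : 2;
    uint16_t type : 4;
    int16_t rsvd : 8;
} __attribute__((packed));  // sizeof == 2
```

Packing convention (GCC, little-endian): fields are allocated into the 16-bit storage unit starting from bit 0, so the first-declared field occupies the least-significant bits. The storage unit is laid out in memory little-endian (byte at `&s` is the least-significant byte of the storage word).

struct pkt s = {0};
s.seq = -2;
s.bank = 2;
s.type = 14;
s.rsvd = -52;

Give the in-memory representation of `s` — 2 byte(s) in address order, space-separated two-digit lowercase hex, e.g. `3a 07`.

[0+:2] seq=-2 & 0x3 = 0x2; word=0x0002
[2+:2] bank=2 & 0x3 = 0x2; word=0x000a
[4+:4] type=14 & 0xf = 0xe; word=0x00ea
[8+:8] rsvd=-52 & 0xff = 0xcc; word=0xccea
word = 0xccea → little-endian bytes:
  [0]=0xea  [1]=0xcc

ea cc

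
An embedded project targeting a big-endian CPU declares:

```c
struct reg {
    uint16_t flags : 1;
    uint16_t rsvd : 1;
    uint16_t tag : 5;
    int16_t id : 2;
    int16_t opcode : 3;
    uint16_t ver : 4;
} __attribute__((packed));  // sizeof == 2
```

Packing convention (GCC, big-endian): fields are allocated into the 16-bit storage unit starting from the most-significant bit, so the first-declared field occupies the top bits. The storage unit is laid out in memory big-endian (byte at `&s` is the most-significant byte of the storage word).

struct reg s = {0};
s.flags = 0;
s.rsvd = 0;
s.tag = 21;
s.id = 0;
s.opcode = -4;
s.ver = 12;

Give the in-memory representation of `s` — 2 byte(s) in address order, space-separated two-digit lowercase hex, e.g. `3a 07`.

2a 4c

flags:1 = 0 → 0x0 << 15 → word 0x0000
rsvd:1 = 0 → 0x0 << 14 → word 0x0000
tag:5 = 21 → 0x15 << 9 → word 0x2a00
id:2 = 0 → 0x0 << 7 → word 0x2a00
opcode:3 = -4 → 0x4 << 4 → word 0x2a40
ver:4 = 12 → 0xc << 0 → word 0x2a4c
word = 0x2a4c → big-endian bytes:
  [0]=0x2a  [1]=0x4c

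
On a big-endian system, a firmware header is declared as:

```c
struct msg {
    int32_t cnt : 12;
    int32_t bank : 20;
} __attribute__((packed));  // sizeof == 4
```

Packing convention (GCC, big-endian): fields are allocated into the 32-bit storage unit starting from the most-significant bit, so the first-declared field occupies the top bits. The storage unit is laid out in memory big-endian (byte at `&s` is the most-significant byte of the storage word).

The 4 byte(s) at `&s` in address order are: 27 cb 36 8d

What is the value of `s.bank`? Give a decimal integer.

[0]=0x27 [1]=0xcb [2]=0x36 [3]=0x8d (big-endian) → word 0x27cb368d
cnt:12 @ bit 20 → (0x27cb368d>>20)&0xfff = 0x27c
bank:20 @ bit 0 → (0x27cb368d>>0)&0xfffff = 0xb368d  ←
bank signed 20b, MSB=1: 734861 - 1048576 = -313715

-313715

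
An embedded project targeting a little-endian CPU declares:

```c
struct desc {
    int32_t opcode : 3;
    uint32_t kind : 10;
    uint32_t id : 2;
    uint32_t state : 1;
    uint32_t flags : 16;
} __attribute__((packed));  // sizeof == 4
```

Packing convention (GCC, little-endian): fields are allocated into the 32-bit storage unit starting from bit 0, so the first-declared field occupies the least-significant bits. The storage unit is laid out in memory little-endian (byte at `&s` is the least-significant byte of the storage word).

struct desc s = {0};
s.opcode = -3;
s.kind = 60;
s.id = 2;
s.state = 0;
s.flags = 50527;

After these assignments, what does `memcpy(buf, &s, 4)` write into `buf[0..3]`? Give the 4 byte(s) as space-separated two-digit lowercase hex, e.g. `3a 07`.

e5 41 5f c5

[0+:3] opcode=-3 & 0x7 = 0x5; word=0x00000005
[3+:10] kind=60 & 0x3ff = 0x3c; word=0x000001e5
[13+:2] id=2 & 0x3 = 0x2; word=0x000041e5
[15+:1] state=0 & 0x1 = 0x0; word=0x000041e5
[16+:16] flags=50527 & 0xffff = 0xc55f; word=0xc55f41e5
word = 0xc55f41e5 → little-endian bytes:
  [0]=0xe5  [1]=0x41  [2]=0x5f  [3]=0xc5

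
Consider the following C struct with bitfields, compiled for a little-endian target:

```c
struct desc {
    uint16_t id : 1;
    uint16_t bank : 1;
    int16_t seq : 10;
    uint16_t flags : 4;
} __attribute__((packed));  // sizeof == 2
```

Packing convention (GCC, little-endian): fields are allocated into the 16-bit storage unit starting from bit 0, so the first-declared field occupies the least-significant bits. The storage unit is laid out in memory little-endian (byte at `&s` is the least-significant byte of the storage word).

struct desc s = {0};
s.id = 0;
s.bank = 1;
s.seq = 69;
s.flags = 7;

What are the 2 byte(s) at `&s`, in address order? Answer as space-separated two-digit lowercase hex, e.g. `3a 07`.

16 71

id (1b) val=0 bits=0x0 at bit 0: 0x0000
bank (1b) val=1 bits=0x1 at bit 1: 0x0002
seq (10b) val=69 bits=0x45 at bit 2: 0x0116
flags (4b) val=7 bits=0x7 at bit 12: 0x7116
word = 0x7116 → little-endian bytes:
  [0]=0x16  [1]=0x71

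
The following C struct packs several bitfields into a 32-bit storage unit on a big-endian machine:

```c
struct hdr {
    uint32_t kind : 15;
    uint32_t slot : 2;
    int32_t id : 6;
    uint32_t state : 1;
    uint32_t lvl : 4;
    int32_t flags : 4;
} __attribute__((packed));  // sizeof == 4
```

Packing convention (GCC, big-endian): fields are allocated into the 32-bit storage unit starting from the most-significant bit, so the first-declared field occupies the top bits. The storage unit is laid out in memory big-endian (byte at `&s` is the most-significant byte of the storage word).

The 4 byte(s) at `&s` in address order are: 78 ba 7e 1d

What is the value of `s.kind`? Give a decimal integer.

15453

[0]=0x78 [1]=0xba [2]=0x7e [3]=0x1d (big-endian) → word 0x78ba7e1d
kind [17+:15] = (word>>17) & 0x7fff = 15453  ←
slot [15+:2] = (word>>15) & 0x3 = 0
id [9+:6] = (word>>9) & 0x3f = 63
state [8+:1] = (word>>8) & 0x1 = 0
lvl [4+:4] = (word>>4) & 0xf = 1
flags [0+:4] = (word>>0) & 0xf = 13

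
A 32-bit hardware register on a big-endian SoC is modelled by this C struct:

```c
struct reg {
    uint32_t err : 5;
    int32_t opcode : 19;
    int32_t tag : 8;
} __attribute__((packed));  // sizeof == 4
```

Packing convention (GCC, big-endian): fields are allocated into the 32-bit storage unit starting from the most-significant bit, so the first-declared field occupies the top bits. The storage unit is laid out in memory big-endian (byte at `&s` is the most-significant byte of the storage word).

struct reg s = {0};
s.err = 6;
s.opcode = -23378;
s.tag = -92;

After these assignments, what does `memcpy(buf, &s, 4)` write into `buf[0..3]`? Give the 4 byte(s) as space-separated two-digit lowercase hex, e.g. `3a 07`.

37 a4 ae a4

err:5 = 6 → 0x6 << 27 → word 0x30000000
opcode:19 = -23378 → 0x7a4ae << 8 → word 0x37a4ae00
tag:8 = -92 → 0xa4 << 0 → word 0x37a4aea4
word = 0x37a4aea4 → big-endian bytes:
  [0]=0x37  [1]=0xa4  [2]=0xae  [3]=0xa4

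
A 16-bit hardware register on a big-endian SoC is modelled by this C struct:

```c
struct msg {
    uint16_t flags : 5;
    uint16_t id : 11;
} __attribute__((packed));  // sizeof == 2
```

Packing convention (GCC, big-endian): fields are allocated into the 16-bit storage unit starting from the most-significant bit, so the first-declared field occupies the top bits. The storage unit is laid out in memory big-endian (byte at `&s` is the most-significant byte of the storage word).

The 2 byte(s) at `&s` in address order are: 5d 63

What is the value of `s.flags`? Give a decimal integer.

11

[0]=0x5d [1]=0x63 (big-endian) → word 0x5d63
flags:5 @ bit 11 → (0x5d63>>11)&0x1f = 0xb  ←
id:11 @ bit 0 → (0x5d63>>0)&0x7ff = 0x563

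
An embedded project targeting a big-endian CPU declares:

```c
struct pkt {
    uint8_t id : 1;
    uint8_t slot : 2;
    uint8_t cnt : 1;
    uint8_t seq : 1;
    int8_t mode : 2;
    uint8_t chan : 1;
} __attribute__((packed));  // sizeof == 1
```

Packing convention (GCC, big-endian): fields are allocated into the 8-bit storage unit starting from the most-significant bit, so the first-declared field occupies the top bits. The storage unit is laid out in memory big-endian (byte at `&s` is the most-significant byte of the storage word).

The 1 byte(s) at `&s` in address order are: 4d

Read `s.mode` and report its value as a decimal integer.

-2

[0]=0x4d (big-endian) → word 0x4d
id [7+:1] = (word>>7) & 0x1 = 0
slot [5+:2] = (word>>5) & 0x3 = 2
cnt [4+:1] = (word>>4) & 0x1 = 0
seq [3+:1] = (word>>3) & 0x1 = 1
mode [1+:2] = (word>>1) & 0x3 = 2  ←
chan [0+:1] = (word>>0) & 0x1 = 1
mode signed 2b, MSB=1: 2 - 4 = -2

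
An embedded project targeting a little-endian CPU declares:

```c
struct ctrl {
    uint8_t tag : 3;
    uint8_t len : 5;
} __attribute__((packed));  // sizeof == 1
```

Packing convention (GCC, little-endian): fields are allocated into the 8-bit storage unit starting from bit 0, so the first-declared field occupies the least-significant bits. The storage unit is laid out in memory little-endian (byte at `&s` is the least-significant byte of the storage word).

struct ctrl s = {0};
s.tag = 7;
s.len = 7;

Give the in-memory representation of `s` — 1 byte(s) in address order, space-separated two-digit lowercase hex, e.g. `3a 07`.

tag:3 = 7 → 0x7 << 0 → word 0x07
len:5 = 7 → 0x7 << 3 → word 0x3f
word = 0x3f → little-endian bytes:
  [0]=0x3f

3f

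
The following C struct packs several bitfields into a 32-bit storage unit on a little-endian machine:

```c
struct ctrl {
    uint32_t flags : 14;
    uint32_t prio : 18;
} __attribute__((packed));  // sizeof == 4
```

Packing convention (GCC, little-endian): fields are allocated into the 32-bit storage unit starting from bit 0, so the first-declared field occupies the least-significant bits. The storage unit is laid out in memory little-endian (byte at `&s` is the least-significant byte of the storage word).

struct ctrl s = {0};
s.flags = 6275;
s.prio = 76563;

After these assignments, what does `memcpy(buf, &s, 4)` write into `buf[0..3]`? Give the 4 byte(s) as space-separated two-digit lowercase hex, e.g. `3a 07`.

83 d8 c4 4a

flags (14b) val=6275 bits=0x1883 at bit 0: 0x00001883
prio (18b) val=76563 bits=0x12b13 at bit 14: 0x4ac4d883
word = 0x4ac4d883 → little-endian bytes:
  [0]=0x83  [1]=0xd8  [2]=0xc4  [3]=0x4a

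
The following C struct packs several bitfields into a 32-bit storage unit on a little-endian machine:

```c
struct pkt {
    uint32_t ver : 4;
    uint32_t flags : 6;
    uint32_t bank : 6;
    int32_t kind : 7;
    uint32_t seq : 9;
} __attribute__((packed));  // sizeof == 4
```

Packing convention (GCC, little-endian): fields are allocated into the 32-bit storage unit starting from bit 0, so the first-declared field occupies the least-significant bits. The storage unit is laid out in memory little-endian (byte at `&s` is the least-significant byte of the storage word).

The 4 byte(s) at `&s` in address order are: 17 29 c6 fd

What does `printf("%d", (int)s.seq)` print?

[0]=0x17 [1]=0x29 [2]=0xc6 [3]=0xfd (little-endian) → word 0xfdc62917
ver:4 @ bit 0 → (0xfdc62917>>0)&0xf = 0x7
flags:6 @ bit 4 → (0xfdc62917>>4)&0x3f = 0x11
bank:6 @ bit 10 → (0xfdc62917>>10)&0x3f = 0xa
kind:7 @ bit 16 → (0xfdc62917>>16)&0x7f = 0x46
seq:9 @ bit 23 → (0xfdc62917>>23)&0x1ff = 0x1fb  ←

507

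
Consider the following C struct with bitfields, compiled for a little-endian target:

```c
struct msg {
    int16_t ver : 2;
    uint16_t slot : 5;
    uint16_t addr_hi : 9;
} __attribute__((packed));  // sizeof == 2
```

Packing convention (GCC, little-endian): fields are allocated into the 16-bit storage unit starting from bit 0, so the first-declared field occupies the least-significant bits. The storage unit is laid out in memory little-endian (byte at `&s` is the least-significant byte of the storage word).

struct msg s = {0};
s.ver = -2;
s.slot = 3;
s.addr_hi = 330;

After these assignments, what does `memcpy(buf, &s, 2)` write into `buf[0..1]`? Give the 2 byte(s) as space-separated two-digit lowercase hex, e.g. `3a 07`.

0e a5

ver:2 = -2 → 0x2 << 0 → word 0x0002
slot:5 = 3 → 0x3 << 2 → word 0x000e
addr_hi:9 = 330 → 0x14a << 7 → word 0xa50e
word = 0xa50e → little-endian bytes:
  [0]=0x0e  [1]=0xa5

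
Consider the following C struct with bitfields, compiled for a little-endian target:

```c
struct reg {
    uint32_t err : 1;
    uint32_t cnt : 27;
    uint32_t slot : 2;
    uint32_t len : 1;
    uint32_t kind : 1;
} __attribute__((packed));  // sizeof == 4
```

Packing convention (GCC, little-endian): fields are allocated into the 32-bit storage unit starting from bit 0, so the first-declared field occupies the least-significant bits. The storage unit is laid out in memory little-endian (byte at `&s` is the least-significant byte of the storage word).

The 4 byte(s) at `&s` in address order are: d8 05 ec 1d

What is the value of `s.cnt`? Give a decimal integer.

[0]=0xd8 [1]=0x05 [2]=0xec [3]=0x1d (little-endian) → word 0x1dec05d8
err [0+:1] = (word>>0) & 0x1 = 0
cnt [1+:27] = (word>>1) & 0x7ffffff = 116785900  ←
slot [28+:2] = (word>>28) & 0x3 = 1
len [30+:1] = (word>>30) & 0x1 = 0
kind [31+:1] = (word>>31) & 0x1 = 0

116785900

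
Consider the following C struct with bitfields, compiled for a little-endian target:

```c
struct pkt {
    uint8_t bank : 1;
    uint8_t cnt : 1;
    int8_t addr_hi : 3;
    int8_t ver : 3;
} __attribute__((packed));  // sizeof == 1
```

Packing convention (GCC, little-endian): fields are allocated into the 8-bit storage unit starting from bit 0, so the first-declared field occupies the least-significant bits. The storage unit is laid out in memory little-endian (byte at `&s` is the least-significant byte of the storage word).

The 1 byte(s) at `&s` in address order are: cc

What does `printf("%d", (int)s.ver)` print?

[0]=0xcc (little-endian) → word 0xcc
bank:1 @ bit 0 → (0xcc>>0)&0x1 = 0x0
cnt:1 @ bit 1 → (0xcc>>1)&0x1 = 0x0
addr_hi:3 @ bit 2 → (0xcc>>2)&0x7 = 0x3
ver:3 @ bit 5 → (0xcc>>5)&0x7 = 0x6  ←
ver signed 3b, MSB=1: 6 - 8 = -2

-2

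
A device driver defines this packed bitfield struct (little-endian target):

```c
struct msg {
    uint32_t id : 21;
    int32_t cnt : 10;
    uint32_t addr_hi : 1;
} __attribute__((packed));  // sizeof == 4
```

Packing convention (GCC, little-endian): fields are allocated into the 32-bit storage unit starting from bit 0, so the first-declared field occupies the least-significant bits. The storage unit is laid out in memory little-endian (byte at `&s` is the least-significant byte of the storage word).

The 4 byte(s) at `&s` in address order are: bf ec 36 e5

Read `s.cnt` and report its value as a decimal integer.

-215

[0]=0xbf [1]=0xec [2]=0x36 [3]=0xe5 (little-endian) → word 0xe536ecbf
id [0+:21] = (word>>0) & 0x1fffff = 1502399
cnt [21+:10] = (word>>21) & 0x3ff = 809  ←
addr_hi [31+:1] = (word>>31) & 0x1 = 1
cnt signed 10b, MSB=1: 809 - 1024 = -215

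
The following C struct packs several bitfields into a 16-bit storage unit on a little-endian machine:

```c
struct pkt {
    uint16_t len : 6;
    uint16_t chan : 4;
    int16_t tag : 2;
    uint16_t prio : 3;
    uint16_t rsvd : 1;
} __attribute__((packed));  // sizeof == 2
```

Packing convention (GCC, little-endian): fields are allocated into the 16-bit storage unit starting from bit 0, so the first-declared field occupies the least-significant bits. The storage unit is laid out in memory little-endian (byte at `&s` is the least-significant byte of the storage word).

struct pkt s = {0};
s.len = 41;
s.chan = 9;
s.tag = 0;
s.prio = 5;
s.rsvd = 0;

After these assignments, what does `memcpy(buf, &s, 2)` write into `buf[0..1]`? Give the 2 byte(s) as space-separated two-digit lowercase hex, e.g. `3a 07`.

len:6 = 41 → 0x29 << 0 → word 0x0029
chan:4 = 9 → 0x9 << 6 → word 0x0269
tag:2 = 0 → 0x0 << 10 → word 0x0269
prio:3 = 5 → 0x5 << 12 → word 0x5269
rsvd:1 = 0 → 0x0 << 15 → word 0x5269
word = 0x5269 → little-endian bytes:
  [0]=0x69  [1]=0x52

69 52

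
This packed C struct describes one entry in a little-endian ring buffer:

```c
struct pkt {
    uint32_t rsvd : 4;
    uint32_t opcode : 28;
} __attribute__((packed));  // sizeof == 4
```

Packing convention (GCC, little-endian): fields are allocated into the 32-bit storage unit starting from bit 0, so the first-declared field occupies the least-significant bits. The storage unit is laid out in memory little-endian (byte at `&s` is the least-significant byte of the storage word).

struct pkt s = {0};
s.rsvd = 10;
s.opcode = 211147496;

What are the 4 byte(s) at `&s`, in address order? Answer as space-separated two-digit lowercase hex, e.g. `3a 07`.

rsvd (4b) val=10 bits=0xa at bit 0: 0x0000000a
opcode (28b) val=211147496 bits=0xc95dae8 at bit 4: 0xc95dae8a
word = 0xc95dae8a → little-endian bytes:
  [0]=0x8a  [1]=0xae  [2]=0x5d  [3]=0xc9

8a ae 5d c9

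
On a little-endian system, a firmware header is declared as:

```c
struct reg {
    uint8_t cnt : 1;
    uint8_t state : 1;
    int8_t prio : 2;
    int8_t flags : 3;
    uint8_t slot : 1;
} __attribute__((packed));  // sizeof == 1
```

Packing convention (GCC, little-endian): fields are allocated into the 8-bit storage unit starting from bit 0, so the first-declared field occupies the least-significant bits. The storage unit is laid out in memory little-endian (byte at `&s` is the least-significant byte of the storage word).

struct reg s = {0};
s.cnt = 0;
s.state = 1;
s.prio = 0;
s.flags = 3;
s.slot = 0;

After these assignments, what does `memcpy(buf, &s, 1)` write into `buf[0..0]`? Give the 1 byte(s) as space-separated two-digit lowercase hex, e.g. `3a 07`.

32

[0+:1] cnt=0 & 0x1 = 0x0; word=0x00
[1+:1] state=1 & 0x1 = 0x1; word=0x02
[2+:2] prio=0 & 0x3 = 0x0; word=0x02
[4+:3] flags=3 & 0x7 = 0x3; word=0x32
[7+:1] slot=0 & 0x1 = 0x0; word=0x32
word = 0x32 → little-endian bytes:
  [0]=0x32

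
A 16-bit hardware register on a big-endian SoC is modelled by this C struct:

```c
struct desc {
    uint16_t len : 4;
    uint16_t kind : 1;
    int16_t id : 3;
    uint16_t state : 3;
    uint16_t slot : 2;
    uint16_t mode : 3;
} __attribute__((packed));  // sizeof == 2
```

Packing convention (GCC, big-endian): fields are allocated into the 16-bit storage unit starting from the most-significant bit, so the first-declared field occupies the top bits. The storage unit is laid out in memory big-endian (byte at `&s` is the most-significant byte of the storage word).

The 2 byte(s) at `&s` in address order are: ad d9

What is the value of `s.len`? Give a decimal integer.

[0]=0xad [1]=0xd9 (big-endian) → word 0xadd9
len [12+:4] = (word>>12) & 0xf = 10  ←
kind [11+:1] = (word>>11) & 0x1 = 1
id [8+:3] = (word>>8) & 0x7 = 5
state [5+:3] = (word>>5) & 0x7 = 6
slot [3+:2] = (word>>3) & 0x3 = 3
mode [0+:3] = (word>>0) & 0x7 = 1

10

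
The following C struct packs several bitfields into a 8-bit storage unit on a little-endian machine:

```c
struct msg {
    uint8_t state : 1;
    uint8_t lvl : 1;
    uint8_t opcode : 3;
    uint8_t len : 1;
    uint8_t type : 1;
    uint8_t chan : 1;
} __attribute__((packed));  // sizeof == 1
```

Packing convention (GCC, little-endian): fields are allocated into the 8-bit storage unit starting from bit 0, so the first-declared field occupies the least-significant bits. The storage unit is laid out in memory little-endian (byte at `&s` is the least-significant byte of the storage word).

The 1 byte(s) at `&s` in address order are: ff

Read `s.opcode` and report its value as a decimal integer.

[0]=0xff (little-endian) → word 0xff
state:1 @ bit 0 → (0xff>>0)&0x1 = 0x1
lvl:1 @ bit 1 → (0xff>>1)&0x1 = 0x1
opcode:3 @ bit 2 → (0xff>>2)&0x7 = 0x7  ←
len:1 @ bit 5 → (0xff>>5)&0x1 = 0x1
type:1 @ bit 6 → (0xff>>6)&0x1 = 0x1
chan:1 @ bit 7 → (0xff>>7)&0x1 = 0x1

7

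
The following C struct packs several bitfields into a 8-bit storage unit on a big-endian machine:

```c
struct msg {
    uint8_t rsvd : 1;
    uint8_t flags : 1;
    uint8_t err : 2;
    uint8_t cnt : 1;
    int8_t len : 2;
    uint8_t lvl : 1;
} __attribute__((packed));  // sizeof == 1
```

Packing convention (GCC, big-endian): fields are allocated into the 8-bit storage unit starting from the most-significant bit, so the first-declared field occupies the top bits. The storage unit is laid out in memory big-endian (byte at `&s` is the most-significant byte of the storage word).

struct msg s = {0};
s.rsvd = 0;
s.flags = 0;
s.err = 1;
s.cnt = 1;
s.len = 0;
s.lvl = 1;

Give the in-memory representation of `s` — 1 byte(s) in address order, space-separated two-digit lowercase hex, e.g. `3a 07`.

19

[7+:1] rsvd=0 & 0x1 = 0x0; word=0x00
[6+:1] flags=0 & 0x1 = 0x0; word=0x00
[4+:2] err=1 & 0x3 = 0x1; word=0x10
[3+:1] cnt=1 & 0x1 = 0x1; word=0x18
[1+:2] len=0 & 0x3 = 0x0; word=0x18
[0+:1] lvl=1 & 0x1 = 0x1; word=0x19
word = 0x19 → big-endian bytes:
  [0]=0x19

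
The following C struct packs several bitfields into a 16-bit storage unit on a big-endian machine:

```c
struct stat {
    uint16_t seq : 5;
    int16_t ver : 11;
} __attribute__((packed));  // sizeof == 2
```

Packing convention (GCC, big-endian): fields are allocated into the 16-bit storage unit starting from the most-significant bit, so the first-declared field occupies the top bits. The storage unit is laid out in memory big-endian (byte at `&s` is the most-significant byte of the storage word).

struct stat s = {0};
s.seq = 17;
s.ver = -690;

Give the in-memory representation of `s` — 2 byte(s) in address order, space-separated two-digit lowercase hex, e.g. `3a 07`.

8d 4e

[11+:5] seq=17 & 0x1f = 0x11; word=0x8800
[0+:11] ver=-690 & 0x7ff = 0x54e; word=0x8d4e
word = 0x8d4e → big-endian bytes:
  [0]=0x8d  [1]=0x4e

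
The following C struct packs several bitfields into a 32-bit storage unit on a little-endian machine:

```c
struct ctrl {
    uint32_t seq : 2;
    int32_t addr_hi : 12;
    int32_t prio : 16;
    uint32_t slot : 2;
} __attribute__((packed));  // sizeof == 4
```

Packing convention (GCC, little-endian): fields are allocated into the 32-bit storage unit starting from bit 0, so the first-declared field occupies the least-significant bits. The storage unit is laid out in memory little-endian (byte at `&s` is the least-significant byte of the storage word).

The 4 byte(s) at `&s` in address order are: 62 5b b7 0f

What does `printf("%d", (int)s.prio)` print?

[0]=0x62 [1]=0x5b [2]=0xb7 [3]=0x0f (little-endian) → word 0x0fb75b62
seq [0+:2] = (word>>0) & 0x3 = 2
addr_hi [2+:12] = (word>>2) & 0xfff = 1752
prio [14+:16] = (word>>14) & 0xffff = 16093  ←
slot [30+:2] = (word>>30) & 0x3 = 0
prio signed 16b, MSB=0: value = 16093

16093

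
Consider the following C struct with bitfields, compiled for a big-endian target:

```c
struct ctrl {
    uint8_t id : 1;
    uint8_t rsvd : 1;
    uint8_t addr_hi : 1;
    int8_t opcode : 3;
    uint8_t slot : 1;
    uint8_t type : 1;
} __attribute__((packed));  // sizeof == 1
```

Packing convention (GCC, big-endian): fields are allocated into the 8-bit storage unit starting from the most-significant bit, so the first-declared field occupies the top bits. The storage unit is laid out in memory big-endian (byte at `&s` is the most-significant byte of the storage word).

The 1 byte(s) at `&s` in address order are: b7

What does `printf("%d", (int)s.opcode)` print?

-3

[0]=0xb7 (big-endian) → word 0xb7
id [7+:1] = (word>>7) & 0x1 = 1
rsvd [6+:1] = (word>>6) & 0x1 = 0
addr_hi [5+:1] = (word>>5) & 0x1 = 1
opcode [2+:3] = (word>>2) & 0x7 = 5  ←
slot [1+:1] = (word>>1) & 0x1 = 1
type [0+:1] = (word>>0) & 0x1 = 1
opcode signed 3b, MSB=1: 5 - 8 = -3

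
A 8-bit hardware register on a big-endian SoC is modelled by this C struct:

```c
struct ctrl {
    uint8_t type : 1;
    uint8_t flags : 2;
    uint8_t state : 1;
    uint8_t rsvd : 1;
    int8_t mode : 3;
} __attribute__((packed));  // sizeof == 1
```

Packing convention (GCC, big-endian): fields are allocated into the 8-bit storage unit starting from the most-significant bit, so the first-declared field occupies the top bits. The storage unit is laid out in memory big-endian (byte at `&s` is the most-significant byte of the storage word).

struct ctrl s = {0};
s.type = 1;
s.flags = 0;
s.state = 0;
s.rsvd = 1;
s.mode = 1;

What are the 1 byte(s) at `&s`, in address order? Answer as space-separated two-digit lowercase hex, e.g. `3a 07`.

type:1 = 1 → 0x1 << 7 → word 0x80
flags:2 = 0 → 0x0 << 5 → word 0x80
state:1 = 0 → 0x0 << 4 → word 0x80
rsvd:1 = 1 → 0x1 << 3 → word 0x88
mode:3 = 1 → 0x1 << 0 → word 0x89
word = 0x89 → big-endian bytes:
  [0]=0x89

89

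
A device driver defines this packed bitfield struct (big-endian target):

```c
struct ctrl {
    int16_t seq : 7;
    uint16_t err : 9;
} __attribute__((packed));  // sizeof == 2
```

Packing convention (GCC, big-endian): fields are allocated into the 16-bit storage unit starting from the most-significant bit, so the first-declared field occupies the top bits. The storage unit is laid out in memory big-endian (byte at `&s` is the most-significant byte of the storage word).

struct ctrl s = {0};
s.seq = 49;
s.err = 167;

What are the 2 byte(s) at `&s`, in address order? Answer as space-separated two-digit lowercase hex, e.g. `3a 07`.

seq (7b) val=49 bits=0x31 at bit 9: 0x6200
err (9b) val=167 bits=0xa7 at bit 0: 0x62a7
word = 0x62a7 → big-endian bytes:
  [0]=0x62  [1]=0xa7

62 a7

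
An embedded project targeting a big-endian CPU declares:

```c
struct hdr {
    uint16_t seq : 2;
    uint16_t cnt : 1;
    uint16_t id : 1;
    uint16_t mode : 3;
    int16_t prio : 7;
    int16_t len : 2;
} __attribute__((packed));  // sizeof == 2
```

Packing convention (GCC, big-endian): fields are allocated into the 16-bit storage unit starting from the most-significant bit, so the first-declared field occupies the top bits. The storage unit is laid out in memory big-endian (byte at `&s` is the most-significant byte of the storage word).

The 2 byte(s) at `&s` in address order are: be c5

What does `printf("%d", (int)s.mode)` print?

7

[0]=0xbe [1]=0xc5 (big-endian) → word 0xbec5
seq:2 @ bit 14 → (0xbec5>>14)&0x3 = 0x2
cnt:1 @ bit 13 → (0xbec5>>13)&0x1 = 0x1
id:1 @ bit 12 → (0xbec5>>12)&0x1 = 0x1
mode:3 @ bit 9 → (0xbec5>>9)&0x7 = 0x7  ←
prio:7 @ bit 2 → (0xbec5>>2)&0x7f = 0x31
len:2 @ bit 0 → (0xbec5>>0)&0x3 = 0x1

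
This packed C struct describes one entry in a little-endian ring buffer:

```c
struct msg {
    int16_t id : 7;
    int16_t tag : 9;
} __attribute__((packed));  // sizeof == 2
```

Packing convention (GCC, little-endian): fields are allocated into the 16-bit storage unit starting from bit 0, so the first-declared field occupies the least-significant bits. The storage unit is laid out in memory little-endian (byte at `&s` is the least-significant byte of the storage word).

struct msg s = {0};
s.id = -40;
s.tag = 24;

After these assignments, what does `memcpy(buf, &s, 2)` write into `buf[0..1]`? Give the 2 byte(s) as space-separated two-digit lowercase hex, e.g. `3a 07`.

id:7 = -40 → 0x58 << 0 → word 0x0058
tag:9 = 24 → 0x18 << 7 → word 0x0c58
word = 0x0c58 → little-endian bytes:
  [0]=0x58  [1]=0x0c

58 0c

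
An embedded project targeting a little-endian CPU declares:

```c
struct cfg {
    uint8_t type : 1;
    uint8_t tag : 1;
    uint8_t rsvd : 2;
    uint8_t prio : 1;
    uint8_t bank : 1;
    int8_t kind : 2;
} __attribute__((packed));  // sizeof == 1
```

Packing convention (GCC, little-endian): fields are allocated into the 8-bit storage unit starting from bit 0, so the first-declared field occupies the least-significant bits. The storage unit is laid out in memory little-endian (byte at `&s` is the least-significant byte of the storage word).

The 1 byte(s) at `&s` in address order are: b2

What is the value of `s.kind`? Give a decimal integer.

[0]=0xb2 (little-endian) → word 0xb2
type [0+:1] = (word>>0) & 0x1 = 0
tag [1+:1] = (word>>1) & 0x1 = 1
rsvd [2+:2] = (word>>2) & 0x3 = 0
prio [4+:1] = (word>>4) & 0x1 = 1
bank [5+:1] = (word>>5) & 0x1 = 1
kind [6+:2] = (word>>6) & 0x3 = 2  ←
kind signed 2b, MSB=1: 2 - 4 = -2

-2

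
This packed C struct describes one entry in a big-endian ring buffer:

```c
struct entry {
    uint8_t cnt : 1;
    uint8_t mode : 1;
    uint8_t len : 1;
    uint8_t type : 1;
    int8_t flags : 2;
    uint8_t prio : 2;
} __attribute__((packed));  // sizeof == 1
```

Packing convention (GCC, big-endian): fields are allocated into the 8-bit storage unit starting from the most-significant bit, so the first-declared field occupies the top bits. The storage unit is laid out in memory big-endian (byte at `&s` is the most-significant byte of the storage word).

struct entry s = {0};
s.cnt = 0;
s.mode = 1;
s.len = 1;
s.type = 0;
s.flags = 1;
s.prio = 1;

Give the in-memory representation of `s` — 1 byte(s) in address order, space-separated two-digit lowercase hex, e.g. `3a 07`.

[7+:1] cnt=0 & 0x1 = 0x0; word=0x00
[6+:1] mode=1 & 0x1 = 0x1; word=0x40
[5+:1] len=1 & 0x1 = 0x1; word=0x60
[4+:1] type=0 & 0x1 = 0x0; word=0x60
[2+:2] flags=1 & 0x3 = 0x1; word=0x64
[0+:2] prio=1 & 0x3 = 0x1; word=0x65
word = 0x65 → big-endian bytes:
  [0]=0x65

65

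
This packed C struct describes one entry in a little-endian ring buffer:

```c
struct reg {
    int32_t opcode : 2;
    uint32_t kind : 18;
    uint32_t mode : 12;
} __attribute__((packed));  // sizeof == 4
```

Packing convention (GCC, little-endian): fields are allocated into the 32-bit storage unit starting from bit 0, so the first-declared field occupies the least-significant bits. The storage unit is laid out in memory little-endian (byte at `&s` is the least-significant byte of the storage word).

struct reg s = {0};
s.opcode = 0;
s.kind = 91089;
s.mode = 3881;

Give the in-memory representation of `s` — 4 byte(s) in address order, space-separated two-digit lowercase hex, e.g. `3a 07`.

44 8f 95 f2

opcode:2 = 0 → 0x0 << 0 → word 0x00000000
kind:18 = 91089 → 0x163d1 << 2 → word 0x00058f44
mode:12 = 3881 → 0xf29 << 20 → word 0xf2958f44
word = 0xf2958f44 → little-endian bytes:
  [0]=0x44  [1]=0x8f  [2]=0x95  [3]=0xf2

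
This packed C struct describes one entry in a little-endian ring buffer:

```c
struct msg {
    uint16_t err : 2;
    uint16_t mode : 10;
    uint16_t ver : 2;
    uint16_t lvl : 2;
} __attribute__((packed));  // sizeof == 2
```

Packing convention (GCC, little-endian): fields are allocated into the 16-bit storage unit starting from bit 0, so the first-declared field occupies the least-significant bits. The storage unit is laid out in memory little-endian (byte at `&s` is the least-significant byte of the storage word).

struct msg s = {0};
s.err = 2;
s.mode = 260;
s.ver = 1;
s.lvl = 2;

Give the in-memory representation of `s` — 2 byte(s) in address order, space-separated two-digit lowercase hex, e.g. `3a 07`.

12 94

[0+:2] err=2 & 0x3 = 0x2; word=0x0002
[2+:10] mode=260 & 0x3ff = 0x104; word=0x0412
[12+:2] ver=1 & 0x3 = 0x1; word=0x1412
[14+:2] lvl=2 & 0x3 = 0x2; word=0x9412
word = 0x9412 → little-endian bytes:
  [0]=0x12  [1]=0x94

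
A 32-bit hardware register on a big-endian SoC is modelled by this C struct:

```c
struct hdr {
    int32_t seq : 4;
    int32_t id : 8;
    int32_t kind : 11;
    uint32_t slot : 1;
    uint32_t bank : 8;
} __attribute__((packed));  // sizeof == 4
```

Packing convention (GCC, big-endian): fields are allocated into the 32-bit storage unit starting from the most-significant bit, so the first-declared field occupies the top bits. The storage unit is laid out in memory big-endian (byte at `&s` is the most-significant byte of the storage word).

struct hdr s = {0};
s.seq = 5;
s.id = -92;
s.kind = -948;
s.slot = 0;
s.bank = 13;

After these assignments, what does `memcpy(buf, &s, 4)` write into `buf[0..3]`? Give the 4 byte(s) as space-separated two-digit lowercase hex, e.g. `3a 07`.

seq (4b) val=5 bits=0x5 at bit 28: 0x50000000
id (8b) val=-92 bits=0xa4 at bit 20: 0x5a400000
kind (11b) val=-948 bits=0x44c at bit 9: 0x5a489800
slot (1b) val=0 bits=0x0 at bit 8: 0x5a489800
bank (8b) val=13 bits=0xd at bit 0: 0x5a48980d
word = 0x5a48980d → big-endian bytes:
  [0]=0x5a  [1]=0x48  [2]=0x98  [3]=0x0d

5a 48 98 0d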